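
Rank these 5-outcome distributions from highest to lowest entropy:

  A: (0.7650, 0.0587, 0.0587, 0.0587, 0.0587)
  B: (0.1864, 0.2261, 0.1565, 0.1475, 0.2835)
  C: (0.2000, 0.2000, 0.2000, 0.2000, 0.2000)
C > B > A

Key insight: Entropy is maximized by uniform distributions and minimized by concentrated distributions.

- Uniform distributions have maximum entropy log₂(5) = 2.3219 bits
- The more "peaked" or concentrated a distribution, the lower its entropy

Entropies:
  H(A) = 1.2566 bits
  H(B) = 2.2783 bits
  H(C) = 2.3219 bits

Ranking: C > B > A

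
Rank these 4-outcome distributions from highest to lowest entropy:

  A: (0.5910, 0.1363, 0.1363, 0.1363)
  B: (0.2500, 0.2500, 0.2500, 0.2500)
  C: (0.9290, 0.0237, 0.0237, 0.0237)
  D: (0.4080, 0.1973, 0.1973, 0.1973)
B > D > A > C

Key insight: Entropy is maximized by uniform distributions and minimized by concentrated distributions.

Entropies:
  H(A) = 1.6242 bits
  H(B) = 2.0000 bits
  H(C) = 0.4822 bits
  H(D) = 1.9137 bits

Ranking: B > D > A > C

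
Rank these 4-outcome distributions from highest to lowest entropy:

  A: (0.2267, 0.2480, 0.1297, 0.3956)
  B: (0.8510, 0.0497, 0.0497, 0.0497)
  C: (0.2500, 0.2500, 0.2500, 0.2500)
C > A > B

Key insight: Entropy is maximized by uniform distributions and minimized by concentrated distributions.

- Uniform distributions have maximum entropy log₂(4) = 2.0000 bits
- The more "peaked" or concentrated a distribution, the lower its entropy

Entropies:
  H(A) = 1.8958 bits
  H(B) = 0.8435 bits
  H(C) = 2.0000 bits

Ranking: C > A > B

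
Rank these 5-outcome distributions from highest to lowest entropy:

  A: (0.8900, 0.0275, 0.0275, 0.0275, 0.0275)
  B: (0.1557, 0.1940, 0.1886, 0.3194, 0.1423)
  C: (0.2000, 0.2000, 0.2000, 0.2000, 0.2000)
C > B > A

Key insight: Entropy is maximized by uniform distributions and minimized by concentrated distributions.

- Uniform distributions have maximum entropy log₂(5) = 2.3219 bits
- The more "peaked" or concentrated a distribution, the lower its entropy

Entropies:
  H(A) = 0.7199 bits
  H(B) = 2.2568 bits
  H(C) = 2.3219 bits

Ranking: C > B > A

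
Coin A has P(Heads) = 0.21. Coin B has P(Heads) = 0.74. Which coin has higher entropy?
B

For binary distributions, entropy is maximized at p=0.5 and decreases as p moves toward 0 or 1.

H(A) = H(0.21) = 0.7415 bits
H(B) = H(0.74) = 0.8267 bits

Distribution B (p=0.74) is closer to uniform (p=0.5), so it has higher entropy.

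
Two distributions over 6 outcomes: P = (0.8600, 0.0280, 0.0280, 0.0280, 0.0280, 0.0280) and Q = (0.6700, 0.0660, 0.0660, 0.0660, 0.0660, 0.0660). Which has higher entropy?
Q

P is highly concentrated on one outcome (86%), making it nearly deterministic. Q spreads its mass more evenly (max 67%). The more spread-out distribution has higher entropy: H(P) ≈ 0.909 bits, H(Q) ≈ 1.681 bits.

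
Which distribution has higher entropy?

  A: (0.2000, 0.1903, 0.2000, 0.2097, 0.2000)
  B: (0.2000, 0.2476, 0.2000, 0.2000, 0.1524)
A

Both distributions are close to uniform, making this a harder comparison.

H(A) = 2.3213 bits
H(B) = 2.3054 bits

The distribution closer to uniform has higher entropy.
Answer: A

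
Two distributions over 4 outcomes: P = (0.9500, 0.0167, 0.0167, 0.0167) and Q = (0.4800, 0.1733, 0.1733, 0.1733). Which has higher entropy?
Q

P is highly concentrated on one outcome (95%), making it nearly deterministic. Q spreads its mass more evenly (max 48%). The more spread-out distribution has higher entropy: H(P) ≈ 0.366 bits, H(Q) ≈ 1.823 bits.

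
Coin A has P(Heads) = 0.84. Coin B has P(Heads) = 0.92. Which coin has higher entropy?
A

For binary distributions, entropy is maximized at p=0.5 and decreases as p moves toward 0 or 1.

H(A) = H(0.84) = 0.6343 bits
H(B) = H(0.92) = 0.4022 bits

Distribution A (p=0.84) is closer to uniform (p=0.5), so it has higher entropy.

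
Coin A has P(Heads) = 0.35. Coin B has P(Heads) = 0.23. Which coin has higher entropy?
A

For binary distributions, entropy is maximized at p=0.5 and decreases as p moves toward 0 or 1.

H(A) = H(0.35) = 0.9341 bits
H(B) = H(0.23) = 0.7780 bits

Distribution A (p=0.35) is closer to uniform (p=0.5), so it has higher entropy.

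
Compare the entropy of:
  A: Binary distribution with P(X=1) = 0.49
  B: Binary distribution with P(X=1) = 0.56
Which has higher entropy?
A

For binary distributions, entropy is maximized at p=0.5 and decreases as p moves toward 0 or 1.

H(A) = H(0.49) = 0.9997 bits
H(B) = H(0.56) = 0.9896 bits

Distribution A (p=0.49) is closer to uniform (p=0.5), so it has higher entropy.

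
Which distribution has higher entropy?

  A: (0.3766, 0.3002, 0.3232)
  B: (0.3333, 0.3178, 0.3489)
B

Both distributions are close to uniform, making this a harder comparison.

H(A) = 1.5784 bits
H(B) = 1.5839 bits

The distribution closer to uniform has higher entropy.
Answer: B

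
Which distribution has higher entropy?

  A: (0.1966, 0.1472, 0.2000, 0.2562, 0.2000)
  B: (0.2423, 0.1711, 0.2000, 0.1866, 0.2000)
B

Both distributions are close to uniform, making this a harder comparison.

H(A) = 2.3003 bits
H(B) = 2.3120 bits

The distribution closer to uniform has higher entropy.
Answer: B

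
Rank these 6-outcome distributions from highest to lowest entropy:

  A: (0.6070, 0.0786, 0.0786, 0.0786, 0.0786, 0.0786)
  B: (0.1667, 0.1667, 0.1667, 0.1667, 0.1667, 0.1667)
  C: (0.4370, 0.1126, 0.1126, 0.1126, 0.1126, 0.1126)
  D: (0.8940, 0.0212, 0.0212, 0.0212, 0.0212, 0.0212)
B > C > A > D

Key insight: Entropy is maximized by uniform distributions and minimized by concentrated distributions.

Entropies:
  H(A) = 1.8792 bits
  H(B) = 2.5850 bits
  H(C) = 2.2958 bits
  H(D) = 0.7339 bits

Ranking: B > C > A > D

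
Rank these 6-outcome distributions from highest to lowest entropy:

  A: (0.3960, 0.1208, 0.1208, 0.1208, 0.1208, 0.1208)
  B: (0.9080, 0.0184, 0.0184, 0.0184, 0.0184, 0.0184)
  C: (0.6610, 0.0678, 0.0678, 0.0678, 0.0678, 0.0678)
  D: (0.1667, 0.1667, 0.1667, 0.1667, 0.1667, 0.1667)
D > A > C > B

Key insight: Entropy is maximized by uniform distributions and minimized by concentrated distributions.

Entropies:
  H(A) = 2.3710 bits
  H(B) = 0.6567 bits
  H(C) = 1.7110 bits
  H(D) = 2.5850 bits

Ranking: D > A > C > B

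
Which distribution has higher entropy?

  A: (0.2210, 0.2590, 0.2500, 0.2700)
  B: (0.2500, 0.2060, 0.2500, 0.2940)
A

Both distributions are close to uniform, making this a harder comparison.

H(A) = 1.9961 bits
H(B) = 1.9888 bits

The distribution closer to uniform has higher entropy.
Answer: A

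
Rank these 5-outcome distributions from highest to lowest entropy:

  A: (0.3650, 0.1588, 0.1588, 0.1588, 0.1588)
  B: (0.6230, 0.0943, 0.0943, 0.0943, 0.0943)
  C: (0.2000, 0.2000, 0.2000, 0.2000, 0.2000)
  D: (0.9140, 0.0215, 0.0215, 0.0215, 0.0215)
C > A > B > D

Key insight: Entropy is maximized by uniform distributions and minimized by concentrated distributions.

Entropies:
  H(A) = 2.2168 bits
  H(B) = 1.7099 bits
  H(C) = 2.3219 bits
  H(D) = 0.5950 bits

Ranking: C > A > B > D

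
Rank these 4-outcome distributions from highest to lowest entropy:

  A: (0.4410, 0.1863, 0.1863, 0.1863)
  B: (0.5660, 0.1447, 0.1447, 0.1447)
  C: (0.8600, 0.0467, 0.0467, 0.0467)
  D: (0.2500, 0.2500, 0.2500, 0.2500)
D > A > B > C

Key insight: Entropy is maximized by uniform distributions and minimized by concentrated distributions.

Entropies:
  H(A) = 1.8759 bits
  H(B) = 1.6753 bits
  H(C) = 0.8061 bits
  H(D) = 2.0000 bits

Ranking: D > A > B > C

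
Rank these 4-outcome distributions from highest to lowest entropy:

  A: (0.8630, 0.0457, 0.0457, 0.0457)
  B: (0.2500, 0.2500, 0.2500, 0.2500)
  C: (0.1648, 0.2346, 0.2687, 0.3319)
B > C > A

Key insight: Entropy is maximized by uniform distributions and minimized by concentrated distributions.

- Uniform distributions have maximum entropy log₂(4) = 2.0000 bits
- The more "peaked" or concentrated a distribution, the lower its entropy

Entropies:
  H(A) = 0.7935 bits
  H(B) = 2.0000 bits
  H(C) = 1.9570 bits

Ranking: B > C > A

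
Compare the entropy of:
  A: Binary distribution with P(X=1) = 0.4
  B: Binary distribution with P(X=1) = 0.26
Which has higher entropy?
A

For binary distributions, entropy is maximized at p=0.5 and decreases as p moves toward 0 or 1.

H(A) = H(0.4) = 0.9710 bits
H(B) = H(0.26) = 0.8267 bits

Distribution A (p=0.4) is closer to uniform (p=0.5), so it has higher entropy.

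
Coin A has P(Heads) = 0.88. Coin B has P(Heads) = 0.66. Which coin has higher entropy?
B

For binary distributions, entropy is maximized at p=0.5 and decreases as p moves toward 0 or 1.

H(A) = H(0.88) = 0.5294 bits
H(B) = H(0.66) = 0.9248 bits

Distribution B (p=0.66) is closer to uniform (p=0.5), so it has higher entropy.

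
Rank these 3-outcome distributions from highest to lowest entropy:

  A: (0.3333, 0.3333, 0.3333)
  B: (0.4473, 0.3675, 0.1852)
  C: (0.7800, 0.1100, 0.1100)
A > B > C

Key insight: Entropy is maximized by uniform distributions and minimized by concentrated distributions.

- Uniform distributions have maximum entropy log₂(3) = 1.5850 bits
- The more "peaked" or concentrated a distribution, the lower its entropy

Entropies:
  H(A) = 1.5850 bits
  H(B) = 1.5004 bits
  H(C) = 0.9802 bits

Ranking: A > B > C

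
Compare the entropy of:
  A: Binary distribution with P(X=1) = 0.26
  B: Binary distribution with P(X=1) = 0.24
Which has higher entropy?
A

For binary distributions, entropy is maximized at p=0.5 and decreases as p moves toward 0 or 1.

H(A) = H(0.26) = 0.8267 bits
H(B) = H(0.24) = 0.7950 bits

Distribution A (p=0.26) is closer to uniform (p=0.5), so it has higher entropy.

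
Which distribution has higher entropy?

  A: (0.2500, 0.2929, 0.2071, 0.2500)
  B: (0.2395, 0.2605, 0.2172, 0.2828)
B

Both distributions are close to uniform, making this a harder comparison.

H(A) = 1.9893 bits
H(B) = 1.9931 bits

The distribution closer to uniform has higher entropy.
Answer: B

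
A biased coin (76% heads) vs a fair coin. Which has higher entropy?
Fair coin

The fair coin is uniform (p=0.5), maximizing binary entropy at 1 bit. The biased coin has H(0.76) ≈ 0.795 bits — its outcome is more predictable, so its entropy is lower.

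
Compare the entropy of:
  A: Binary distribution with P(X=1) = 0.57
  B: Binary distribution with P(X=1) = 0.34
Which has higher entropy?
A

For binary distributions, entropy is maximized at p=0.5 and decreases as p moves toward 0 or 1.

H(A) = H(0.57) = 0.9858 bits
H(B) = H(0.34) = 0.9248 bits

Distribution A (p=0.57) is closer to uniform (p=0.5), so it has higher entropy.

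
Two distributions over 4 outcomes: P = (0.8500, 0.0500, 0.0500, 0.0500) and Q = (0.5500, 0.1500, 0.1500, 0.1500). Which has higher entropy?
Q

P is highly concentrated on one outcome (85%), making it nearly deterministic. Q spreads its mass more evenly (max 55%). The more spread-out distribution has higher entropy: H(P) ≈ 0.848 bits, H(Q) ≈ 1.706 bits.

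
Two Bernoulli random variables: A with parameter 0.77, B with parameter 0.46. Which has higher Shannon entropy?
B

For binary distributions, entropy is maximized at p=0.5 and decreases as p moves toward 0 or 1.

H(A) = H(0.77) = 0.7780 bits
H(B) = H(0.46) = 0.9954 bits

Distribution B (p=0.46) is closer to uniform (p=0.5), so it has higher entropy.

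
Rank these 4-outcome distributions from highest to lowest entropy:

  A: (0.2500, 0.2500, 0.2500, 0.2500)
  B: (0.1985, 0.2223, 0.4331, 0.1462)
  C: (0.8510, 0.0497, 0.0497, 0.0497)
A > B > C

Key insight: Entropy is maximized by uniform distributions and minimized by concentrated distributions.

- Uniform distributions have maximum entropy log₂(4) = 2.0000 bits
- The more "peaked" or concentrated a distribution, the lower its entropy

Entropies:
  H(A) = 2.0000 bits
  H(B) = 1.8737 bits
  H(C) = 0.8435 bits

Ranking: A > B > C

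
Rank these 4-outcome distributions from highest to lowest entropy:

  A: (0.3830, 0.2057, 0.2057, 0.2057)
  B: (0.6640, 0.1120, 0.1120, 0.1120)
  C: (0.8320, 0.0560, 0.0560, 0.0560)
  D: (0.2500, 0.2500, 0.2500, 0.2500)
D > A > B > C

Key insight: Entropy is maximized by uniform distributions and minimized by concentrated distributions.

Entropies:
  H(A) = 1.9381 bits
  H(B) = 1.4535 bits
  H(C) = 0.9194 bits
  H(D) = 2.0000 bits

Ranking: D > A > B > C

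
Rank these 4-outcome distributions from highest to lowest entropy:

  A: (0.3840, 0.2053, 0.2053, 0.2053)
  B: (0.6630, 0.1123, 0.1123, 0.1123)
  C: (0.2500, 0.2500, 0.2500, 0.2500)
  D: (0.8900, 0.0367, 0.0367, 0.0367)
C > A > B > D

Key insight: Entropy is maximized by uniform distributions and minimized by concentrated distributions.

Entropies:
  H(A) = 1.9372 bits
  H(B) = 1.4561 bits
  H(C) = 2.0000 bits
  H(D) = 0.6743 bits

Ranking: C > A > B > D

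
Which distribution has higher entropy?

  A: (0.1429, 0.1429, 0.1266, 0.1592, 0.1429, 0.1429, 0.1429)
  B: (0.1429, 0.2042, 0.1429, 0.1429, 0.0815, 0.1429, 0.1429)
A

Both distributions are close to uniform, making this a harder comparison.

H(A) = 2.8047 bits
H(B) = 2.7681 bits

The distribution closer to uniform has higher entropy.
Answer: A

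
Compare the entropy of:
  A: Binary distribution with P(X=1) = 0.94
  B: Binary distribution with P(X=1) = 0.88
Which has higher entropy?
B

For binary distributions, entropy is maximized at p=0.5 and decreases as p moves toward 0 or 1.

H(A) = H(0.94) = 0.3274 bits
H(B) = H(0.88) = 0.5294 bits

Distribution B (p=0.88) is closer to uniform (p=0.5), so it has higher entropy.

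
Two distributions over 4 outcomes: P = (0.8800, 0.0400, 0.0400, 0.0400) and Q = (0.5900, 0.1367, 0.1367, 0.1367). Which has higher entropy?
Q

P is highly concentrated on one outcome (88%), making it nearly deterministic. Q spreads its mass more evenly (max 59%). The more spread-out distribution has higher entropy: H(P) ≈ 0.720 bits, H(Q) ≈ 1.626 bits.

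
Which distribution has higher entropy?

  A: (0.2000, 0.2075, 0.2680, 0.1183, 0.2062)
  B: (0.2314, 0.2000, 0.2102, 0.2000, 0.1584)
B

Both distributions are close to uniform, making this a harder comparison.

H(A) = 2.2783 bits
H(B) = 2.3115 bits

The distribution closer to uniform has higher entropy.
Answer: B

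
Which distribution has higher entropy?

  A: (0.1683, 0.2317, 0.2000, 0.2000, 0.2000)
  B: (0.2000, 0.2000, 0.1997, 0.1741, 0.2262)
B

Both distributions are close to uniform, making this a harder comparison.

H(A) = 2.3147 bits
H(B) = 2.3170 bits

The distribution closer to uniform has higher entropy.
Answer: B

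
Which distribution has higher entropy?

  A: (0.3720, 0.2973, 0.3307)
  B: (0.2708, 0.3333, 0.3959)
A

Both distributions are close to uniform, making this a harder comparison.

H(A) = 1.5789 bits
H(B) = 1.5679 bits

The distribution closer to uniform has higher entropy.
Answer: A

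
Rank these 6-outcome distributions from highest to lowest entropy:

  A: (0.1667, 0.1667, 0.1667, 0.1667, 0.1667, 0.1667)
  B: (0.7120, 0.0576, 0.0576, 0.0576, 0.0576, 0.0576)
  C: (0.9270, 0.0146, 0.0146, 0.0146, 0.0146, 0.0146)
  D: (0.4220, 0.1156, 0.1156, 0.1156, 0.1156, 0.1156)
A > D > B > C

Key insight: Entropy is maximized by uniform distributions and minimized by concentrated distributions.

Entropies:
  H(A) = 2.5850 bits
  H(B) = 1.5348 bits
  H(C) = 0.5465 bits
  H(D) = 2.3244 bits

Ranking: A > D > B > C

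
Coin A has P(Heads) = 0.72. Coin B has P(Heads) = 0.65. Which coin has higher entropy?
B

For binary distributions, entropy is maximized at p=0.5 and decreases as p moves toward 0 or 1.

H(A) = H(0.72) = 0.8555 bits
H(B) = H(0.65) = 0.9341 bits

Distribution B (p=0.65) is closer to uniform (p=0.5), so it has higher entropy.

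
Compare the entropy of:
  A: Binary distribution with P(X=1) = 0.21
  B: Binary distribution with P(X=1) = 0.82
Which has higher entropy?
A

For binary distributions, entropy is maximized at p=0.5 and decreases as p moves toward 0 or 1.

H(A) = H(0.21) = 0.7415 bits
H(B) = H(0.82) = 0.6801 bits

Distribution A (p=0.21) is closer to uniform (p=0.5), so it has higher entropy.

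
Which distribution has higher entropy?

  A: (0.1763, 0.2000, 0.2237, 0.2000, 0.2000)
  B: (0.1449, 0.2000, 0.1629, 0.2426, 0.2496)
A

Both distributions are close to uniform, making this a harder comparison.

H(A) = 2.3179 bits
H(B) = 2.2901 bits

The distribution closer to uniform has higher entropy.
Answer: A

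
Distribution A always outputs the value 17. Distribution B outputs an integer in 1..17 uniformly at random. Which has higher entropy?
B

A is deterministic, so H(A) = 0. B is uniform over 17 outcomes, so H(B) = log₂(17) = 4.087 bits. Any distribution with genuine randomness has higher entropy than a deterministic one.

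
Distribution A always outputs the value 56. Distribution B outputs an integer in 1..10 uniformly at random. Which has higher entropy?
B

A is deterministic, so H(A) = 0. B is uniform over 10 outcomes, so H(B) = log₂(10) = 3.322 bits. Any distribution with genuine randomness has higher entropy than a deterministic one.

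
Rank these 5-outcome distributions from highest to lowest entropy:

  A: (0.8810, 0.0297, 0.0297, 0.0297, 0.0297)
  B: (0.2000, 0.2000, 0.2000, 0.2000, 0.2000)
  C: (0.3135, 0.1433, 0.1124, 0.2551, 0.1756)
B > C > A

Key insight: Entropy is maximized by uniform distributions and minimized by concentrated distributions.

- Uniform distributions have maximum entropy log₂(5) = 2.3219 bits
- The more "peaked" or concentrated a distribution, the lower its entropy

Entropies:
  H(A) = 0.7645 bits
  H(B) = 2.3219 bits
  H(C) = 2.2243 bits

Ranking: B > C > A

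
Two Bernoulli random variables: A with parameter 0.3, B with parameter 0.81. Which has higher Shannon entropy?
A

For binary distributions, entropy is maximized at p=0.5 and decreases as p moves toward 0 or 1.

H(A) = H(0.3) = 0.8813 bits
H(B) = H(0.81) = 0.7015 bits

Distribution A (p=0.3) is closer to uniform (p=0.5), so it has higher entropy.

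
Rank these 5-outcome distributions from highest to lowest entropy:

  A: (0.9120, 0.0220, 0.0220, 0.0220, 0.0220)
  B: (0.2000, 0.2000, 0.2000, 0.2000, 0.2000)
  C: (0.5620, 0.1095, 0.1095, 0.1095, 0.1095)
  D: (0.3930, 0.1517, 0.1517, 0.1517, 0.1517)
B > D > C > A

Key insight: Entropy is maximized by uniform distributions and minimized by concentrated distributions.

Entropies:
  H(A) = 0.6058 bits
  H(B) = 2.3219 bits
  H(C) = 1.8649 bits
  H(D) = 2.1807 bits

Ranking: B > D > C > A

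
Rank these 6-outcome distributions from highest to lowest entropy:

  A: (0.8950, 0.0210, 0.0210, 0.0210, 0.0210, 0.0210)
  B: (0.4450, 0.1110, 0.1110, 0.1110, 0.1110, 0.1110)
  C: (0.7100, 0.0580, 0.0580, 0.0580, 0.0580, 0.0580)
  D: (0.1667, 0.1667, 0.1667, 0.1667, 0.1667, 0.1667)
D > B > C > A

Key insight: Entropy is maximized by uniform distributions and minimized by concentrated distributions.

Entropies:
  H(A) = 0.7285 bits
  H(B) = 2.2799 bits
  H(C) = 1.5421 bits
  H(D) = 2.5850 bits

Ranking: D > B > C > A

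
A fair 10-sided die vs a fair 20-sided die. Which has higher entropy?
20-sided die

Both are uniform distributions; for uniform over n outcomes, H = log₂(n). H(10-sided) = log₂(10) = 3.322 bits and H(20-sided) = log₂(20) = 4.322 bits. More outcomes in a uniform distribution means higher entropy.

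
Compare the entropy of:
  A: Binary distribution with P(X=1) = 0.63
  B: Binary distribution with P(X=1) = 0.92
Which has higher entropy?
A

For binary distributions, entropy is maximized at p=0.5 and decreases as p moves toward 0 or 1.

H(A) = H(0.63) = 0.9507 bits
H(B) = H(0.92) = 0.4022 bits

Distribution A (p=0.63) is closer to uniform (p=0.5), so it has higher entropy.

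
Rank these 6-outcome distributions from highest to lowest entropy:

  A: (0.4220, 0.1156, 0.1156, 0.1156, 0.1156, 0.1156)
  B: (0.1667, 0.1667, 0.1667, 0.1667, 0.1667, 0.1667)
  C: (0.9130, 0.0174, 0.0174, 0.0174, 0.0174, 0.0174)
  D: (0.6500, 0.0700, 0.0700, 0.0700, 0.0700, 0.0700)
B > A > D > C

Key insight: Entropy is maximized by uniform distributions and minimized by concentrated distributions.

Entropies:
  H(A) = 2.3244 bits
  H(B) = 2.5850 bits
  H(C) = 0.6284 bits
  H(D) = 1.7467 bits

Ranking: B > A > D > C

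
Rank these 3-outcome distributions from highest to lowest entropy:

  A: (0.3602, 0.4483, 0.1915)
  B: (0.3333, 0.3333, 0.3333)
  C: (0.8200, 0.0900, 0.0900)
B > A > C

Key insight: Entropy is maximized by uniform distributions and minimized by concentrated distributions.

- Uniform distributions have maximum entropy log₂(3) = 1.5850 bits
- The more "peaked" or concentrated a distribution, the lower its entropy

Entropies:
  H(A) = 1.5062 bits
  H(B) = 1.5850 bits
  H(C) = 0.8601 bits

Ranking: B > A > C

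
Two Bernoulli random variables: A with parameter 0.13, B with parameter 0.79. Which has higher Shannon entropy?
B

For binary distributions, entropy is maximized at p=0.5 and decreases as p moves toward 0 or 1.

H(A) = H(0.13) = 0.5574 bits
H(B) = H(0.79) = 0.7415 bits

Distribution B (p=0.79) is closer to uniform (p=0.5), so it has higher entropy.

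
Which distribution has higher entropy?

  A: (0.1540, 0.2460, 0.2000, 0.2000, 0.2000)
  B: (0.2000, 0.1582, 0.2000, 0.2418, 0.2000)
B

Both distributions are close to uniform, making this a harder comparison.

H(A) = 2.3065 bits
H(B) = 2.3092 bits

The distribution closer to uniform has higher entropy.
Answer: B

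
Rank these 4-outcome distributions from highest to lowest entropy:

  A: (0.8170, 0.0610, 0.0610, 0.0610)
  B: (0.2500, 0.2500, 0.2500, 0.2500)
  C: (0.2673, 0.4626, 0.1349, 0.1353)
B > C > A

Key insight: Entropy is maximized by uniform distributions and minimized by concentrated distributions.

- Uniform distributions have maximum entropy log₂(4) = 2.0000 bits
- The more "peaked" or concentrated a distribution, the lower its entropy

Entropies:
  H(A) = 0.9766 bits
  H(B) = 2.0000 bits
  H(C) = 1.8035 bits

Ranking: B > C > A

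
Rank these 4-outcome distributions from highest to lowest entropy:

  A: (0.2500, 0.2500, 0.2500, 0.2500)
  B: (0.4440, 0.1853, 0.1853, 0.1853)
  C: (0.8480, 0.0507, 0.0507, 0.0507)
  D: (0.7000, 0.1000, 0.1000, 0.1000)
A > B > D > C

Key insight: Entropy is maximized by uniform distributions and minimized by concentrated distributions.

Entropies:
  H(A) = 2.0000 bits
  H(B) = 1.8722 bits
  H(C) = 0.8557 bits
  H(D) = 1.3568 bits

Ranking: A > B > D > C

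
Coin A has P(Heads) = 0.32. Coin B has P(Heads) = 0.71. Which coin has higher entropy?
A

For binary distributions, entropy is maximized at p=0.5 and decreases as p moves toward 0 or 1.

H(A) = H(0.32) = 0.9044 bits
H(B) = H(0.71) = 0.8687 bits

Distribution A (p=0.32) is closer to uniform (p=0.5), so it has higher entropy.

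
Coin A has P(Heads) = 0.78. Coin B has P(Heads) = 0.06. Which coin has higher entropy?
A

For binary distributions, entropy is maximized at p=0.5 and decreases as p moves toward 0 or 1.

H(A) = H(0.78) = 0.7602 bits
H(B) = H(0.06) = 0.3274 bits

Distribution A (p=0.78) is closer to uniform (p=0.5), so it has higher entropy.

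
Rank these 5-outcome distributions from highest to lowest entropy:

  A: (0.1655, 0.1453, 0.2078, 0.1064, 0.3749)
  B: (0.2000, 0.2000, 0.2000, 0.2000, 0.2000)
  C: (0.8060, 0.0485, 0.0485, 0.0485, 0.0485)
B > A > C

Key insight: Entropy is maximized by uniform distributions and minimized by concentrated distributions.

- Uniform distributions have maximum entropy log₂(5) = 2.3219 bits
- The more "peaked" or concentrated a distribution, the lower its entropy

Entropies:
  H(A) = 2.1796 bits
  H(B) = 2.3219 bits
  H(C) = 1.0978 bits

Ranking: B > A > C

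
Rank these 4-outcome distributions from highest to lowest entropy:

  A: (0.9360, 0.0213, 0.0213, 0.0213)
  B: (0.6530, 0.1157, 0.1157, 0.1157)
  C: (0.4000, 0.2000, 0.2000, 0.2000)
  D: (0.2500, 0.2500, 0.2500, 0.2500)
D > C > B > A

Key insight: Entropy is maximized by uniform distributions and minimized by concentrated distributions.

Entropies:
  H(A) = 0.4446 bits
  H(B) = 1.4813 bits
  H(C) = 1.9219 bits
  H(D) = 2.0000 bits

Ranking: D > C > B > A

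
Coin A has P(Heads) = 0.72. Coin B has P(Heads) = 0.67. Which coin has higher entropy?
B

For binary distributions, entropy is maximized at p=0.5 and decreases as p moves toward 0 or 1.

H(A) = H(0.72) = 0.8555 bits
H(B) = H(0.67) = 0.9149 bits

Distribution B (p=0.67) is closer to uniform (p=0.5), so it has higher entropy.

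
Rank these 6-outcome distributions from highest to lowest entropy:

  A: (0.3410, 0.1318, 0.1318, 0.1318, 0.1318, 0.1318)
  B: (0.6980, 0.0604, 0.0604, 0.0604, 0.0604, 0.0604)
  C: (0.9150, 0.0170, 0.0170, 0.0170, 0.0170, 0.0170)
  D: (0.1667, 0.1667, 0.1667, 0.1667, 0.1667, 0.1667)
D > A > B > C

Key insight: Entropy is maximized by uniform distributions and minimized by concentrated distributions.

Entropies:
  H(A) = 2.4559 bits
  H(B) = 1.5849 bits
  H(C) = 0.6169 bits
  H(D) = 2.5850 bits

Ranking: D > A > B > C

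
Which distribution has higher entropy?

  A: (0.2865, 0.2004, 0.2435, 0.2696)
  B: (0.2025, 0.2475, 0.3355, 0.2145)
A

Both distributions are close to uniform, making this a harder comparison.

H(A) = 1.9875 bits
H(B) = 1.9702 bits

The distribution closer to uniform has higher entropy.
Answer: A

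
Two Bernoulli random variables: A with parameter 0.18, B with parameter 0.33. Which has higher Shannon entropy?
B

For binary distributions, entropy is maximized at p=0.5 and decreases as p moves toward 0 or 1.

H(A) = H(0.18) = 0.6801 bits
H(B) = H(0.33) = 0.9149 bits

Distribution B (p=0.33) is closer to uniform (p=0.5), so it has higher entropy.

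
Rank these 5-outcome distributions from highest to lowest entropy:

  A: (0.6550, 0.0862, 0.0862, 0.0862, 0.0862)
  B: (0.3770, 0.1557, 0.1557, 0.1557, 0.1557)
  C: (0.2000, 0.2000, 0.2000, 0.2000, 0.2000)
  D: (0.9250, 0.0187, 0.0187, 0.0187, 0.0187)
C > B > A > D

Key insight: Entropy is maximized by uniform distributions and minimized by concentrated distributions.

Entropies:
  H(A) = 1.6195 bits
  H(B) = 2.2019 bits
  H(C) = 2.3219 bits
  H(D) = 0.5343 bits

Ranking: C > B > A > D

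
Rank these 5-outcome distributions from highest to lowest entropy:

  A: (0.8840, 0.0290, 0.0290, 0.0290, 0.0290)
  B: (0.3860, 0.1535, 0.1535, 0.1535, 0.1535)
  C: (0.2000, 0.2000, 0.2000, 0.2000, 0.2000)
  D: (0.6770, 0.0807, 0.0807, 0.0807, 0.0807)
C > B > D > A

Key insight: Entropy is maximized by uniform distributions and minimized by concentrated distributions.

Entropies:
  H(A) = 0.7498 bits
  H(B) = 2.1902 bits
  H(C) = 2.3219 bits
  H(D) = 1.5536 bits

Ranking: C > B > D > A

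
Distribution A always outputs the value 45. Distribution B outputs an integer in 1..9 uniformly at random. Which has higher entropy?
B

A is deterministic, so H(A) = 0. B is uniform over 9 outcomes, so H(B) = log₂(9) = 3.170 bits. Any distribution with genuine randomness has higher entropy than a deterministic one.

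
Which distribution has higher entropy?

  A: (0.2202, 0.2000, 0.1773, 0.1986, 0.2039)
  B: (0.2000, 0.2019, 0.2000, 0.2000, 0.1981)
B

Both distributions are close to uniform, making this a harder comparison.

H(A) = 2.3185 bits
H(B) = 2.3219 bits

The distribution closer to uniform has higher entropy.
Answer: B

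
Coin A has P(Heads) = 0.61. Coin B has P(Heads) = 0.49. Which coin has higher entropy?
B

For binary distributions, entropy is maximized at p=0.5 and decreases as p moves toward 0 or 1.

H(A) = H(0.61) = 0.9648 bits
H(B) = H(0.49) = 0.9997 bits

Distribution B (p=0.49) is closer to uniform (p=0.5), so it has higher entropy.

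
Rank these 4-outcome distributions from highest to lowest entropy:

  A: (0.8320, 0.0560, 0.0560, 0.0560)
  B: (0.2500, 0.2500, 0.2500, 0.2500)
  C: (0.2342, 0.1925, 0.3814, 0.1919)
B > C > A

Key insight: Entropy is maximized by uniform distributions and minimized by concentrated distributions.

- Uniform distributions have maximum entropy log₂(4) = 2.0000 bits
- The more "peaked" or concentrated a distribution, the lower its entropy

Entropies:
  H(A) = 0.9194 bits
  H(B) = 2.0000 bits
  H(C) = 1.9354 bits

Ranking: B > C > A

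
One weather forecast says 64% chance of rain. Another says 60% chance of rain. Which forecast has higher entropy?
60% forecast

Treat each forecast as a Bernoulli distribution. Binary entropy is maximized at p=0.5 and falls off symmetrically toward 0 or 1. The 60% forecast is closer to 50%, so it is more uncertain. H(64%) ≈ 0.943 bits, H(60%) ≈ 0.971 bits.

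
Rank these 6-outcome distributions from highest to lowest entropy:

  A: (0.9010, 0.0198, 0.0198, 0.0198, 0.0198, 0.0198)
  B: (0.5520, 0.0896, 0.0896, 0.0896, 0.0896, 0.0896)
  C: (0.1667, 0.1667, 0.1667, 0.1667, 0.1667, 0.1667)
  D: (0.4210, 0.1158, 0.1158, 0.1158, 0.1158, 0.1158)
C > D > B > A

Key insight: Entropy is maximized by uniform distributions and minimized by concentrated distributions.

Entropies:
  H(A) = 0.6957 bits
  H(B) = 2.0324 bits
  H(C) = 2.5850 bits
  H(D) = 2.3263 bits

Ranking: C > D > B > A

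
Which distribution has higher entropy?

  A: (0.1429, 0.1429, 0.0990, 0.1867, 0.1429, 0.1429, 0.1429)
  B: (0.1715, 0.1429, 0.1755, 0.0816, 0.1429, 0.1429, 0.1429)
A

Both distributions are close to uniform, making this a harder comparison.

H(A) = 2.7876 bits
H(B) = 2.7760 bits

The distribution closer to uniform has higher entropy.
Answer: A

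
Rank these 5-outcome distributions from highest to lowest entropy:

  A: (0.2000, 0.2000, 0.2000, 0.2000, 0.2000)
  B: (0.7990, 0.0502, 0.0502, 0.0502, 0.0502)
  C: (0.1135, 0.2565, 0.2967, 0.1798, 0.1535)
A > C > B

Key insight: Entropy is maximized by uniform distributions and minimized by concentrated distributions.

- Uniform distributions have maximum entropy log₂(5) = 2.3219 bits
- The more "peaked" or concentrated a distribution, the lower its entropy

Entropies:
  H(A) = 2.3219 bits
  H(B) = 1.1259 bits
  H(C) = 2.2400 bits

Ranking: A > C > B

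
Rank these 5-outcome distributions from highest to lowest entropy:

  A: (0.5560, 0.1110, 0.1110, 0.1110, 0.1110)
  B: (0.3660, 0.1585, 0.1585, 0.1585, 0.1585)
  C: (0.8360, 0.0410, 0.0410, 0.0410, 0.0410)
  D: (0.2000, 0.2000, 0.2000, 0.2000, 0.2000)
D > B > A > C

Key insight: Entropy is maximized by uniform distributions and minimized by concentrated distributions.

Entropies:
  H(A) = 1.8789 bits
  H(B) = 2.2156 bits
  H(C) = 0.9718 bits
  H(D) = 2.3219 bits

Ranking: D > B > A > C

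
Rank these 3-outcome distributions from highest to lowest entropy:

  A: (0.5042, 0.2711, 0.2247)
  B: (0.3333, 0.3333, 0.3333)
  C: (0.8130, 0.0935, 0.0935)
B > A > C

Key insight: Entropy is maximized by uniform distributions and minimized by concentrated distributions.

- Uniform distributions have maximum entropy log₂(3) = 1.5850 bits
- The more "peaked" or concentrated a distribution, the lower its entropy

Entropies:
  H(A) = 1.4927 bits
  H(B) = 1.5850 bits
  H(C) = 0.8822 bits

Ranking: B > A > C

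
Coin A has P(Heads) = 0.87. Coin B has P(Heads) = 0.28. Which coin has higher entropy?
B

For binary distributions, entropy is maximized at p=0.5 and decreases as p moves toward 0 or 1.

H(A) = H(0.87) = 0.5574 bits
H(B) = H(0.28) = 0.8555 bits

Distribution B (p=0.28) is closer to uniform (p=0.5), so it has higher entropy.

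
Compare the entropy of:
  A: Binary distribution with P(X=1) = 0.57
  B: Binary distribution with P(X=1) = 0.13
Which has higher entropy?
A

For binary distributions, entropy is maximized at p=0.5 and decreases as p moves toward 0 or 1.

H(A) = H(0.57) = 0.9858 bits
H(B) = H(0.13) = 0.5574 bits

Distribution A (p=0.57) is closer to uniform (p=0.5), so it has higher entropy.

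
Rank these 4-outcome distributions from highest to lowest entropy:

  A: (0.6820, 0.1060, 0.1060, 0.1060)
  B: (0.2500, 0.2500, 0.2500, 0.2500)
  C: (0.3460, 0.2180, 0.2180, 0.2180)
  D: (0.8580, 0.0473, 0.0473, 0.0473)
B > C > A > D

Key insight: Entropy is maximized by uniform distributions and minimized by concentrated distributions.

Entropies:
  H(A) = 1.4062 bits
  H(B) = 2.0000 bits
  H(C) = 1.9670 bits
  H(D) = 0.8145 bits

Ranking: B > C > A > D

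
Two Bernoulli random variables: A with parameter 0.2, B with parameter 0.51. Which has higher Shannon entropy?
B

For binary distributions, entropy is maximized at p=0.5 and decreases as p moves toward 0 or 1.

H(A) = H(0.2) = 0.7219 bits
H(B) = H(0.51) = 0.9997 bits

Distribution B (p=0.51) is closer to uniform (p=0.5), so it has higher entropy.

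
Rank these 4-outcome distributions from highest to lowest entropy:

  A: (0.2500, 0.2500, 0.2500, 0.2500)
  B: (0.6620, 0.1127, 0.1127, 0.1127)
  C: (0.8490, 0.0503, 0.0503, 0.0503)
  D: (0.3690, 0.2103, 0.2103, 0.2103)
A > D > B > C

Key insight: Entropy is maximized by uniform distributions and minimized by concentrated distributions.

Entropies:
  H(A) = 2.0000 bits
  H(B) = 1.4586 bits
  H(C) = 0.8517 bits
  H(D) = 1.9500 bits

Ranking: A > D > B > C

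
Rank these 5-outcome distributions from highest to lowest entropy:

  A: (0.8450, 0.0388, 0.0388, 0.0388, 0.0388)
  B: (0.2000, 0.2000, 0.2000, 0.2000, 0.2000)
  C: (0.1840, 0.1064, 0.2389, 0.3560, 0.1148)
B > C > A

Key insight: Entropy is maximized by uniform distributions and minimized by concentrated distributions.

- Uniform distributions have maximum entropy log₂(5) = 2.3219 bits
- The more "peaked" or concentrated a distribution, the lower its entropy

Entropies:
  H(A) = 0.9322 bits
  H(B) = 2.3219 bits
  H(C) = 2.1756 bits

Ranking: B > C > A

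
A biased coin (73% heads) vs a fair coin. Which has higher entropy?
Fair coin

The fair coin is uniform (p=0.5), maximizing binary entropy at 1 bit. The biased coin has H(0.73) ≈ 0.841 bits — its outcome is more predictable, so its entropy is lower.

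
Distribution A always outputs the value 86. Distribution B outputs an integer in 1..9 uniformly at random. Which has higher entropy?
B

A is deterministic, so H(A) = 0. B is uniform over 9 outcomes, so H(B) = log₂(9) = 3.170 bits. Any distribution with genuine randomness has higher entropy than a deterministic one.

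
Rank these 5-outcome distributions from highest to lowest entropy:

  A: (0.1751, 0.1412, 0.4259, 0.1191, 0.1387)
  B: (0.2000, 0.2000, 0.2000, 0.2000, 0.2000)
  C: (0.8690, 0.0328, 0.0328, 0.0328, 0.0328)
B > A > C

Key insight: Entropy is maximized by uniform distributions and minimized by concentrated distributions.

- Uniform distributions have maximum entropy log₂(5) = 2.3219 bits
- The more "peaked" or concentrated a distribution, the lower its entropy

Entropies:
  H(A) = 2.1244 bits
  H(B) = 2.3219 bits
  H(C) = 0.8222 bits

Ranking: B > A > C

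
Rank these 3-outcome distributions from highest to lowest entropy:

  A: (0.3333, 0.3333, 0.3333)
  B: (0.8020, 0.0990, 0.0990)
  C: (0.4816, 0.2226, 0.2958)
A > C > B

Key insight: Entropy is maximized by uniform distributions and minimized by concentrated distributions.

- Uniform distributions have maximum entropy log₂(3) = 1.5850 bits
- The more "peaked" or concentrated a distribution, the lower its entropy

Entropies:
  H(A) = 1.5850 bits
  H(B) = 0.9159 bits
  H(C) = 1.5099 bits

Ranking: A > C > B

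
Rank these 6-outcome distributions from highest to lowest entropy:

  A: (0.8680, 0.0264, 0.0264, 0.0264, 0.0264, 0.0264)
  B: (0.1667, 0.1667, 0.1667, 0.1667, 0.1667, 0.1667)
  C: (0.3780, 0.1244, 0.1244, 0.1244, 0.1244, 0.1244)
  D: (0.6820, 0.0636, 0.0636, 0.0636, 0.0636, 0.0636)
B > C > D > A

Key insight: Entropy is maximized by uniform distributions and minimized by concentrated distributions.

Entropies:
  H(A) = 0.8694 bits
  H(B) = 2.5850 bits
  H(C) = 2.4009 bits
  H(D) = 1.6406 bits

Ranking: B > C > D > A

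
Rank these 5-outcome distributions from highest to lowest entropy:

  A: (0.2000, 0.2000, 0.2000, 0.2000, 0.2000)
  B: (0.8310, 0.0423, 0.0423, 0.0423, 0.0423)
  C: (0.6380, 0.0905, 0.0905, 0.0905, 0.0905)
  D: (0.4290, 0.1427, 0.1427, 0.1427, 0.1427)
A > D > C > B

Key insight: Entropy is maximized by uniform distributions and minimized by concentrated distributions.

Entropies:
  H(A) = 2.3219 bits
  H(B) = 0.9934 bits
  H(C) = 1.6683 bits
  H(D) = 2.1274 bits

Ranking: A > D > C > B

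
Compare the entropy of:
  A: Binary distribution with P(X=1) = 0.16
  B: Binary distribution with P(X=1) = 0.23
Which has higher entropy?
B

For binary distributions, entropy is maximized at p=0.5 and decreases as p moves toward 0 or 1.

H(A) = H(0.16) = 0.6343 bits
H(B) = H(0.23) = 0.7780 bits

Distribution B (p=0.23) is closer to uniform (p=0.5), so it has higher entropy.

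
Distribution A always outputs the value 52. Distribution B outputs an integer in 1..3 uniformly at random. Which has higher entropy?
B

A is deterministic, so H(A) = 0. B is uniform over 3 outcomes, so H(B) = log₂(3) = 1.585 bits. Any distribution with genuine randomness has higher entropy than a deterministic one.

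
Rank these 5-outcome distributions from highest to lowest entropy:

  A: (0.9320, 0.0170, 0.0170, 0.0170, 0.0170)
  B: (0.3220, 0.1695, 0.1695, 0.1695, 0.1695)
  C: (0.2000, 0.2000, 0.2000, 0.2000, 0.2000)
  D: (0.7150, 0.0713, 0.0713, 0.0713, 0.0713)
C > B > D > A

Key insight: Entropy is maximized by uniform distributions and minimized by concentrated distributions.

Entropies:
  H(A) = 0.4944 bits
  H(B) = 2.2625 bits
  H(C) = 2.3219 bits
  H(D) = 1.4322 bits

Ranking: C > B > D > A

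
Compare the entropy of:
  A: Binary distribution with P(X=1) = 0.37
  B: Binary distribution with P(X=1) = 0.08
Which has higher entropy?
A

For binary distributions, entropy is maximized at p=0.5 and decreases as p moves toward 0 or 1.

H(A) = H(0.37) = 0.9507 bits
H(B) = H(0.08) = 0.4022 bits

Distribution A (p=0.37) is closer to uniform (p=0.5), so it has higher entropy.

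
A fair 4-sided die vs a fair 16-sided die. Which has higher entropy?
16-sided die

Both are uniform distributions; for uniform over n outcomes, H = log₂(n). H(4-sided) = log₂(4) = 2.000 bits and H(16-sided) = log₂(16) = 4.000 bits. More outcomes in a uniform distribution means higher entropy.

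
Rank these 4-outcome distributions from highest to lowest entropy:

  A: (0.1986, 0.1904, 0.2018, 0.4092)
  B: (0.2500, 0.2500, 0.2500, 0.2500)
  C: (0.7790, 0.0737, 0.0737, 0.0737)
B > A > C

Key insight: Entropy is maximized by uniform distributions and minimized by concentrated distributions.

- Uniform distributions have maximum entropy log₂(4) = 2.0000 bits
- The more "peaked" or concentrated a distribution, the lower its entropy

Entropies:
  H(A) = 1.9122 bits
  H(B) = 2.0000 bits
  H(C) = 1.1123 bits

Ranking: B > A > C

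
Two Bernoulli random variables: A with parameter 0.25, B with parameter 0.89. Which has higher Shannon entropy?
A

For binary distributions, entropy is maximized at p=0.5 and decreases as p moves toward 0 or 1.

H(A) = H(0.25) = 0.8113 bits
H(B) = H(0.89) = 0.4999 bits

Distribution A (p=0.25) is closer to uniform (p=0.5), so it has higher entropy.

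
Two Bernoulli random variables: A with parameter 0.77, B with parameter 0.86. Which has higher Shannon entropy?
A

For binary distributions, entropy is maximized at p=0.5 and decreases as p moves toward 0 or 1.

H(A) = H(0.77) = 0.7780 bits
H(B) = H(0.86) = 0.5842 bits

Distribution A (p=0.77) is closer to uniform (p=0.5), so it has higher entropy.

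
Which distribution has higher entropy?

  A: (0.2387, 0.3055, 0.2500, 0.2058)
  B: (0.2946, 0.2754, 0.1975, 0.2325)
A

Both distributions are close to uniform, making this a harder comparison.

H(A) = 1.9853 bits
H(B) = 1.9833 bits

The distribution closer to uniform has higher entropy.
Answer: A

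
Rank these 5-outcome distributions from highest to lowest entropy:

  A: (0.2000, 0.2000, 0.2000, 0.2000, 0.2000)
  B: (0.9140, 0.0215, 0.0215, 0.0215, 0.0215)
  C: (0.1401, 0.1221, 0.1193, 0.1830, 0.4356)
A > C > B

Key insight: Entropy is maximized by uniform distributions and minimized by concentrated distributions.

- Uniform distributions have maximum entropy log₂(5) = 2.3219 bits
- The more "peaked" or concentrated a distribution, the lower its entropy

Entropies:
  H(A) = 2.3219 bits
  H(B) = 0.5950 bits
  H(C) = 2.1041 bits

Ranking: A > C > B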